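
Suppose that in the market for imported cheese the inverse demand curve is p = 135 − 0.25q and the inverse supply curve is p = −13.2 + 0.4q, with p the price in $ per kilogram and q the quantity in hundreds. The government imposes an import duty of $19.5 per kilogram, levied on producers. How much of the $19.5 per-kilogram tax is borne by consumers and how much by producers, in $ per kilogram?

Consumers bear $7.5 per kilogram; producers bear $12 per kilogram.

Inverting to q(p) form: qd = 540 − 4p; qs = 2.5p + 33.
Before the tax: set 540 − 4p = 2.5p + 33 → p* = $78, q* = 228.
With the tax collected from producers, supply shifts: qs = 2.5(p − 19.5) + 33.
Solving gives q = 198 with consumers paying $85.5 and producers receiving $66 (the $19.5 wedge).
Burden on consumers: $7.5; on producers: $12. (They sum to $19.5.)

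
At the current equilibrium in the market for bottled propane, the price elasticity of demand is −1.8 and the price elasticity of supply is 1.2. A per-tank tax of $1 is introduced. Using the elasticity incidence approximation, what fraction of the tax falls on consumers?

Incidence ratio: consumers' share ≈ εs / (εs + |εd|) = 1.2 / (1.2 + 1.8) = 0.4.
Supply is the less elastic side, so consumers bear the smaller share.

Consumers' share ≈ 0.4.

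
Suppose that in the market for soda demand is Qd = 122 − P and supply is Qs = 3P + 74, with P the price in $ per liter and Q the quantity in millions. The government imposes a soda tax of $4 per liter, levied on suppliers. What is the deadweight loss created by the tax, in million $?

Before the tax: set 122 − P = 3P + 74 → P* = $12, Q* = 110.
With the tax collected from suppliers, supply shifts: Qs = 3(P − 4) + 74.
New equilibrium: consumers pay $15, suppliers receive $11, Q = 107. (Wedge: Pb − Ps = 4.)
Quantity falls by |ΔQ| = |110 − 107| = 3.
DWL = ½ · t · |ΔQ| = ½ · 4 · 3 = $6.

Deadweight loss = $6 million.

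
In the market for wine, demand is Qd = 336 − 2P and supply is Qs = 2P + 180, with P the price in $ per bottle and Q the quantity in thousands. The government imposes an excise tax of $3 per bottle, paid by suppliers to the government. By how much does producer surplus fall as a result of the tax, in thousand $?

Before the tax: set 336 − 2P = 2P + 180 → P* = $39, Q* = 258.
With the tax collected from suppliers, supply shifts: Qs = 2(P − 3) + 180.
Solving gives Q = 255 with buyers paying $40.5 and suppliers receiving $37.5 (the $3 wedge).
ΔPS is the trapezoid between Q = 255 and Q = 258 of height $1.5: ½ · (258 + 255) · 1.5 = $384.75.

Producer surplus falls by $384.75 thousand.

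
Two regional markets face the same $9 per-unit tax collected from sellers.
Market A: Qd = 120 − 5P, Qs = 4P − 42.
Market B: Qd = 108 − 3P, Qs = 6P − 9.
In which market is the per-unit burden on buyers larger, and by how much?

Market B, by $2.

Market A: pre-tax P* = $18, Q* = 30; post-tax Q = 10; per-unit burden on buyers = $4.
Market B: pre-tax P* = $13, Q* = 69; post-tax Q = 51; per-unit burden on buyers = $6.
Difference: $4 vs $6 → market B is larger by $2.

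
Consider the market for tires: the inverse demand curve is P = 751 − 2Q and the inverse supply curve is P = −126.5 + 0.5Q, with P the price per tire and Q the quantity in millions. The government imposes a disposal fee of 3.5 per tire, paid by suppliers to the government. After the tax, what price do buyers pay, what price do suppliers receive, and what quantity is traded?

Buyers pay 51.8; suppliers receive 48.3; quantity = 349.6.

Inverting to Q(P) form: Qd = 375.5 − 0.5P; Qs = 2P + 253.
Before the tax: set 375.5 − 0.5P = 2P + 253 → P* = 49, Q* = 351.
With the tax collected from suppliers, supply shifts: Qs = 2(P − 3.5) + 253.
New equilibrium: buyers pay 51.8, suppliers receive 48.3, Q = 349.6. (Wedge: Pb − Ps = 3.5.)
The less price-elastic side of the market bears the larger share of a per-unit tax.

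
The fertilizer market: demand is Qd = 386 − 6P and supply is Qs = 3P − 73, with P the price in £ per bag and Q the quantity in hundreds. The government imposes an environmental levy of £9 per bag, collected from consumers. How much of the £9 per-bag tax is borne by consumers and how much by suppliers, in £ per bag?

Consumers bear £3 per bag; suppliers bear £6 per bag.

Without the tax, 386 − 6P = 3P − 73 gives 9P = 459, so P* = £51 and Q* = 80.
With the tax collected from consumers, demand (in seller-price terms) shifts: Qd = 386 − 6(P + 9).
Solving gives Q = 62 with consumers paying £54 and suppliers receiving £45 (the £9 wedge).
Burden on consumers: £3; on suppliers: £6. (They sum to £9.)
The less price-elastic side of the market bears the larger share of a per-unit tax.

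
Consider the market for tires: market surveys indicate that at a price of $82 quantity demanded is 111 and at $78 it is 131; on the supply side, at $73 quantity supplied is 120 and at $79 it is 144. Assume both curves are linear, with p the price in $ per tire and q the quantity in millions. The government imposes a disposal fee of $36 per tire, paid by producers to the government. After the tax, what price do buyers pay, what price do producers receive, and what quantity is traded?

Buyers pay $93; producers receive $57; quantity = 56.

Demand slope: (131 − 111)/(78 − 82) = -5, so qd = 521 − 5p.
Supply slope: (144 − 120)/(79 − 73) = 4, so qs = 4p − 172.
Before the tax: set 521 − 5p = 4p − 172 → p* = $77, q* = 136.
With the tax collected from producers, supply shifts: qs = 4(p − 36) − 172.
New equilibrium: buyers pay $93, producers receive $57, q = 56. (Wedge: pb − ps = 36.)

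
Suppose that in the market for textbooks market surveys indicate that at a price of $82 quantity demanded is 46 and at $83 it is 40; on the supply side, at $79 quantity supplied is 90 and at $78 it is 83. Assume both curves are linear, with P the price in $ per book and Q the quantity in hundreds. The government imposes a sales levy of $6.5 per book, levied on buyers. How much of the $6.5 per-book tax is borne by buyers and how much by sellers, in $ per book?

Demand slope: (40 − 46)/(83 − 82) = -6, so Qd = 538 − 6P.
Supply slope: (83 − 90)/(78 − 79) = 7, so Qs = 7P − 463.
Without the tax, 538 − 6P = 7P − 463 gives 13P = 1001, so P* = $77 and Q* = 76.
With the tax collected from buyers, demand (in seller-price terms) shifts: Qd = 538 − 6(P + 6.5).
Solving gives Q = 55 with buyers paying $80.5 and sellers receiving $74 (the $6.5 wedge).
Burden on buyers: $3.5; on sellers: $3. (They sum to $6.5.)
The less price-elastic side of the market bears the larger share of a per-unit tax.

Buyers bear $3.5 per book; sellers bear $3 per book.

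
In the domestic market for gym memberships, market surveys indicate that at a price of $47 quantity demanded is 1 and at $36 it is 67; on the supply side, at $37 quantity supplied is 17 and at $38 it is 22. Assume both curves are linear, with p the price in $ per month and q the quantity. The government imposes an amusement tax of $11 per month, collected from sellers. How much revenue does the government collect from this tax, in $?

Tax revenue = $77.

Demand slope: (67 − 1)/(36 − 47) = -6, so qd = 283 − 6p.
Supply slope: (22 − 17)/(38 − 37) = 5, so qs = 5p − 168.
Before the tax: set 283 − 6p = 5p − 168 → p* = $41, q* = 37.
With the tax collected from sellers, supply shifts: qs = 5(p − 11) − 168.
New equilibrium: consumers pay $46, sellers receive $35, q = 7. (Wedge: pb − ps = 11.)
Revenue = t · Q = 11 · 7 = $77.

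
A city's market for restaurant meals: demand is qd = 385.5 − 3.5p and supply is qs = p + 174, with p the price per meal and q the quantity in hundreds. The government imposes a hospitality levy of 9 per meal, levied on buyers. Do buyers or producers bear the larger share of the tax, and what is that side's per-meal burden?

Producers bear the larger share: 7 per meal.

Without the tax, 385.5 − 3.5p = p + 174 gives 4.5p = 211.5, so p* = 47 and q* = 221.
With the tax collected from buyers, demand (in seller-price terms) shifts: qd = 385.5 − 3.5(p + 9).
New equilibrium: buyers pay 49, producers receive 40, q = 214. (Wedge: pb − ps = 9.)
Per-meal burden: buyers 2, producers 7.
Producers take the larger share because supply is less price-elastic here (demand slope 3.5 vs supply slope 1).
The less price-elastic side of the market bears the larger share of a per-unit tax.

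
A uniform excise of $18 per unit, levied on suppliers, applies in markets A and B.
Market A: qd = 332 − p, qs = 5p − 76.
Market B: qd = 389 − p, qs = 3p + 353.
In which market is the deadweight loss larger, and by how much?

Market A, by $13.5.

Market A: pre-tax p* = $68, q* = 264; post-tax q = 249; deadweight loss = $135.
Market B: pre-tax p* = $9, q* = 380; post-tax q = 366.5; deadweight loss = $121.5.
Difference: $135 vs $121.5 → market A is larger by $13.5.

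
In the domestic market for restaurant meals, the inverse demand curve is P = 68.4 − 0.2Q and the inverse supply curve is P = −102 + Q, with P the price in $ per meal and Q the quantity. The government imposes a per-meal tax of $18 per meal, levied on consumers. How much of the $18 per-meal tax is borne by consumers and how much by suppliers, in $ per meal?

Consumers bear $3 per meal; suppliers bear $15 per meal.

Inverting to Q(P) form: Qd = 342 − 5P; Qs = P + 102.
Before the tax: set 342 − 5P = P + 102 → P* = $40, Q* = 142.
With the tax collected from consumers, demand (in seller-price terms) shifts: Qd = 342 − 5(P + 18).
Solving gives Q = 127 with consumers paying $43 and suppliers receiving $25 (the $18 wedge).
Burden on consumers: $3; on suppliers: $15. (They sum to $18.)
The less price-elastic side of the market bears the larger share of a per-unit tax.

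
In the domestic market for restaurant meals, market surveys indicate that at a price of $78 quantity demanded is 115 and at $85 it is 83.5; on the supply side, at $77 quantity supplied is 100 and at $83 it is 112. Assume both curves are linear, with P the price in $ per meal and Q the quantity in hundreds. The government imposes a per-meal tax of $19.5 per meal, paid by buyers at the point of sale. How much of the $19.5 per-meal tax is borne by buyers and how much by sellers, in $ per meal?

Buyers bear $6 per meal; sellers bear $13.5 per meal.

Demand slope: (83.5 − 115)/(85 − 78) = -4.5, so Qd = 466 − 4.5P.
Supply slope: (112 − 100)/(83 − 77) = 2, so Qs = 2P − 54.
Without the tax, 466 − 4.5P = 2P − 54 gives 6.5P = 520, so P* = $80 and Q* = 106.
With the tax collected from buyers, demand (in seller-price terms) shifts: Qd = 466 − 4.5(P + 19.5).
New equilibrium: buyers pay $86, sellers receive $66.5, Q = 79. (Wedge: Pb − Ps = 19.5.)
Burden on buyers: $6; on sellers: $13.5. (They sum to $19.5.)
The less price-elastic side of the market bears the larger share of a per-unit tax.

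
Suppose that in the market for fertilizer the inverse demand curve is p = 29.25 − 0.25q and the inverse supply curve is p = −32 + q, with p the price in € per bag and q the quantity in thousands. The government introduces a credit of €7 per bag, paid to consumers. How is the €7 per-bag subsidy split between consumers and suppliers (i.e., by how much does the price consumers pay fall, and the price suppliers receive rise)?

Rewrite in direct form: qd = 117 − 4p and qs = p + 32.
Before the subsidy: set 117 − 4p = p + 32 → p* = €17, q* = 49.
With a per-unit subsidy paid to consumers, each effectively pays p − 7, so demand becomes qd = 117 − 4(p − 7).
Solving gives q = 54.6 with consumers paying €15.6 and suppliers receiving €22.6 (the €7 wedge).
Gain to consumers: €1.4; to suppliers: €5.6. (They sum to €7.)

Consumers gain €1.4 per bag; suppliers gain €5.6 per bag.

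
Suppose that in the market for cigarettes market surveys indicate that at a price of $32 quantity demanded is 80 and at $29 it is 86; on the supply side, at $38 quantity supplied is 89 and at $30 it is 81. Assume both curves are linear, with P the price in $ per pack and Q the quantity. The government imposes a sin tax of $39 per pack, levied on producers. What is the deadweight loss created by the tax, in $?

Demand slope: (86 − 80)/(29 − 32) = -2, so Qd = 144 − 2P.
Supply slope: (81 − 89)/(30 − 38) = 1, so Qs = P + 51.
Without the tax, 144 − 2P = P + 51 gives 3P = 93, so P* = $31 and Q* = 82.
With the tax collected from producers, supply shifts: Qs = (P − 39) + 51.
New equilibrium: buyers pay $44, producers receive $5, Q = 56. (Wedge: Pb − Ps = 39.)
Quantity falls by |ΔQ| = |82 − 56| = 26.
DWL = ½ · t · |ΔQ| = ½ · 39 · 26 = $507.

Deadweight loss = $507.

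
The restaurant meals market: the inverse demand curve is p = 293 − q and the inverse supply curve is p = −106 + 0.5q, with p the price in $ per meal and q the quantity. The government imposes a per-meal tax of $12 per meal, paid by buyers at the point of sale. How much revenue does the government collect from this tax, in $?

Tax revenue = $3096.

Rewrite in direct form: qd = 293 − p and qs = 2p + 212.
Before the tax: set 293 − p = 2p + 212 → p* = $27, q* = 266.
With the tax collected from buyers, demand (in seller-price terms) shifts: qd = 293 − (p + 12).
Solving gives q = 258 with buyers paying $35 and producers receiving $23 (the $12 wedge).
Revenue = t · Q = 12 · 258 = $3096.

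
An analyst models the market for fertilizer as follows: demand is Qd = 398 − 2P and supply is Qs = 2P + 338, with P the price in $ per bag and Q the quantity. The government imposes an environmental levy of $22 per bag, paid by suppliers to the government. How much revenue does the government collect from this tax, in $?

Tax revenue = $7612.

Without the tax, 398 − 2P = 2P + 338 gives 4P = 60, so P* = $15 and Q* = 368.
With the tax collected from suppliers, supply shifts: Qs = 2(P − 22) + 338.
Solving gives Q = 346 with buyers paying $26 and suppliers receiving $4 (the $22 wedge).
Revenue = t · Q = 22 · 346 = $7612.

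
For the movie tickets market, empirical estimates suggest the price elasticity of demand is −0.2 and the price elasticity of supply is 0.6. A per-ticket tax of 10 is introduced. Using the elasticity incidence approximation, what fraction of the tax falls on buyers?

Incidence ratio: buyers' share ≈ εs / (εs + |εd|) = 0.6 / (0.6 + 0.2) = 0.75.
Supply is the more elastic side, so buyers bear the larger share.

Buyers' share ≈ 0.75.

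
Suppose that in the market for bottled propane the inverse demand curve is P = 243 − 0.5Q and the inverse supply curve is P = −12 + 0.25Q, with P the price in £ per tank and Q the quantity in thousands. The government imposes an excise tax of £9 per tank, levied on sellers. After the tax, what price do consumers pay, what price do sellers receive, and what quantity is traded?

Consumers pay £79; sellers receive £70; quantity = 328.

Rewrite in direct form: Qd = 486 − 2P and Qs = 4P + 48.
Without the tax, 486 − 2P = 4P + 48 gives 6P = 438, so P* = £73 and Q* = 340.
With the tax collected from sellers, supply shifts: Qs = 4(P − 9) + 48.
Solving gives Q = 328 with consumers paying £79 and sellers receiving £70 (the £9 wedge).
The less price-elastic side of the market bears the larger share of a per-unit tax.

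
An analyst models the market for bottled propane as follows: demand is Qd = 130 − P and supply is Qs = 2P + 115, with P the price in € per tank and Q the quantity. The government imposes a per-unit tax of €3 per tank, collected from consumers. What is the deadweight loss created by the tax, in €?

Deadweight loss = €3.

Without the tax, 130 − P = 2P + 115 gives 3P = 15, so P* = €5 and Q* = 125.
With the tax collected from consumers, demand (in seller-price terms) shifts: Qd = 130 − (P + 3).
Solving gives Q = 123 with consumers paying €7 and sellers receiving €4 (the €3 wedge).
Quantity falls by |ΔQ| = |125 − 123| = 2.
DWL = ½ · t · |ΔQ| = ½ · 3 · 2 = €3.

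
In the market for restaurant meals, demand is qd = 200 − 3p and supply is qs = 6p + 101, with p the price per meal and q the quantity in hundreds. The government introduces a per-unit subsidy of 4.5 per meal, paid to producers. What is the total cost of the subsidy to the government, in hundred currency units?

Without the subsidy, 200 − 3p = 6p + 101 gives 9p = 99, so p* = 11 and q* = 167.
With a per-unit subsidy paid to producers, each receives p + 4.5 per unit sold, so supply becomes qs = 6(p + 4.5) + 101.
Solving gives q = 176 with buyers paying 8 and producers receiving 12.5 (the 4.5 wedge).
Outlay = t · Q = 4.5 · 176 = 792.

Government outlay = 792 hundred.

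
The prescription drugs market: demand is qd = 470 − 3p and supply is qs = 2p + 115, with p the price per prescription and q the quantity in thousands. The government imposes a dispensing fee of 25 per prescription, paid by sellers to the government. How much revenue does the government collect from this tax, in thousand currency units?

Tax revenue = 5675 thousand.

Without the tax, 470 − 3p = 2p + 115 gives 5p = 355, so p* = 71 and q* = 257.
With the tax collected from sellers, supply shifts: qs = 2(p − 25) + 115.
Solving gives q = 227 with buyers paying 81 and sellers receiving 56 (the 25 wedge).
Revenue = t · Q = 25 · 227 = 5675.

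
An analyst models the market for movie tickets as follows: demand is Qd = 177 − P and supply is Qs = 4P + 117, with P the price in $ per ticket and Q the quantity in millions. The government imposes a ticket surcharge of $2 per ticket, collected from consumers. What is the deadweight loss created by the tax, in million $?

Deadweight loss = $1.6 million.

Without the tax, 177 − P = 4P + 117 gives 5P = 60, so P* = $12 and Q* = 165.
With the tax collected from consumers, demand (in seller-price terms) shifts: Qd = 177 − (P + 2).
Solving gives Q = 163.4 with consumers paying $13.6 and suppliers receiving $11.6 (the $2 wedge).
Quantity falls by |ΔQ| = |165 − 163.4| = 1.6.
DWL = ½ · t · |ΔQ| = ½ · 2 · 1.6 = $1.6.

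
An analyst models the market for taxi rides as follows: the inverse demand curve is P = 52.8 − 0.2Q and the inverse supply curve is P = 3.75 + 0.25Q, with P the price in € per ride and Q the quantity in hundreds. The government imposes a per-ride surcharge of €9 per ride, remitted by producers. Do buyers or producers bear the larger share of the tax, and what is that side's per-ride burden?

Inverting to Q(P) form: Qd = 264 − 5P; Qs = 4P − 15.
Before the tax: set 264 − 5P = 4P − 15 → P* = €31, Q* = 109.
With the tax collected from producers, supply shifts: Qs = 4(P − 9) − 15.
New equilibrium: buyers pay €35, producers receive €26, Q = 89. (Wedge: Pb − Ps = 9.)
Per-ride burden: buyers €4, producers €5.
Producers take the larger share because supply is less price-elastic here (demand slope 5 vs supply slope 4).
The less price-elastic side of the market bears the larger share of a per-unit tax.

Producers bear the larger share: €5 per ride.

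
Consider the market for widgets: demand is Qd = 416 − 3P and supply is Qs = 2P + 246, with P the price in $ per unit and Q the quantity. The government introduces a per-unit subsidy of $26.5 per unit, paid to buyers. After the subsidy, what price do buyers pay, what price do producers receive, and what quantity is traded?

Before the subsidy: set 416 − 3P = 2P + 246 → P* = $34, Q* = 314.
With a per-unit subsidy paid to buyers, each effectively pays P − 26.5, so demand becomes Qd = 416 − 3(P − 26.5).
New equilibrium: buyers pay $23.4, producers receive $49.9, Q = 345.8. (Wedge: Pb − Ps = −26.5.)

Buyers pay $23.4; producers receive $49.9; quantity = 345.8.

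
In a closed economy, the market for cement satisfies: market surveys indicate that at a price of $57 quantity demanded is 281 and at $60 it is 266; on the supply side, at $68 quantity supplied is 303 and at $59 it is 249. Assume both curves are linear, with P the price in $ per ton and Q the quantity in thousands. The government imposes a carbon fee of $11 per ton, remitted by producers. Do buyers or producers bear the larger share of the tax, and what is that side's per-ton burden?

Demand slope: (266 − 281)/(60 − 57) = -5, so Qd = 566 − 5P.
Supply slope: (249 − 303)/(59 − 68) = 6, so Qs = 6P − 105.
Before the tax: set 566 − 5P = 6P − 105 → P* = $61, Q* = 261.
With the tax collected from producers, supply shifts: Qs = 6(P − 11) − 105.
Solving gives Q = 231 with buyers paying $67 and producers receiving $56 (the $11 wedge).
Per-ton burden: buyers $6, producers $5.
Buyers take the larger share because demand is less price-elastic here (demand slope 5 vs supply slope 6).

Buyers bear the larger share: $6 per ton.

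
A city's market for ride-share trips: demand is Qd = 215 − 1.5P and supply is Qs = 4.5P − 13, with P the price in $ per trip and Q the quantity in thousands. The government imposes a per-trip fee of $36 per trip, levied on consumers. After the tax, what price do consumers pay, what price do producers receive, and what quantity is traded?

Without the tax, 215 − 1.5P = 4.5P − 13 gives 6P = 228, so P* = $38 and Q* = 158.
With the tax collected from consumers, demand (in seller-price terms) shifts: Qd = 215 − 1.5(P + 36).
Solving gives Q = 117.5 with consumers paying $65 and producers receiving $29 (the $36 wedge).
The less price-elastic side of the market bears the larger share of a per-unit tax.

Consumers pay $65; producers receive $29; quantity = 117.5.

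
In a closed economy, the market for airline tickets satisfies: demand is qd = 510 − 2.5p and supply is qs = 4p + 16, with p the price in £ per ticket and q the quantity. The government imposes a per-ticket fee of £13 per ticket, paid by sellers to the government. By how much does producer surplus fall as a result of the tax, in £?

Without the tax, 510 − 2.5p = 4p + 16 gives 6.5p = 494, so p* = £76 and q* = 320.
With the tax collected from sellers, supply shifts: qs = 4(p − 13) + 16.
Solving gives q = 300 with buyers paying £84 and sellers receiving £71 (the £13 wedge).
ΔPS is the trapezoid between Q = 300 and Q = 320 of height £5: ½ · (320 + 300) · 5 = £1550.

Producer surplus falls by £1550.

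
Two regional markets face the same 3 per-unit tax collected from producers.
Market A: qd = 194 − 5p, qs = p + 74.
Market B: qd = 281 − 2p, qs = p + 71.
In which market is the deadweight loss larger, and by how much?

Market A, by 0.75.

Market A: pre-tax p* = 20, q* = 94; post-tax q = 91.5; deadweight loss = 3.75.
Market B: pre-tax p* = 70, q* = 141; post-tax q = 139; deadweight loss = 3.
Difference: 3.75 vs 3 → market A is larger by 0.75.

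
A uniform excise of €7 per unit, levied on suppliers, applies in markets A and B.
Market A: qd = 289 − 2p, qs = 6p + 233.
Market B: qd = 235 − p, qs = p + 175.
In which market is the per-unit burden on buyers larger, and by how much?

Market A: pre-tax p* = €7, q* = 275; post-tax q = 264.5; per-unit burden on buyers = €5.25.
Market B: pre-tax p* = €30, q* = 205; post-tax q = 201.5; per-unit burden on buyers = €3.5.
Difference: €5.25 vs €3.5 → market A is larger by €1.75.

Market A, by €1.75.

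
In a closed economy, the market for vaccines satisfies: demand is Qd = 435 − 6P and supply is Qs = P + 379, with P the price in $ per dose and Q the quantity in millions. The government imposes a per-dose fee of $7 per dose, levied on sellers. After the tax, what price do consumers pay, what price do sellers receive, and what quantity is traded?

Consumers pay $9; sellers receive $2; quantity = 381.

Without the tax, 435 − 6P = P + 379 gives 7P = 56, so P* = $8 and Q* = 387.
With the tax collected from sellers, supply shifts: Qs = (P − 7) + 379.
Solving gives Q = 381 with consumers paying $9 and sellers receiving $2 (the $7 wedge).
The less price-elastic side of the market bears the larger share of a per-unit tax.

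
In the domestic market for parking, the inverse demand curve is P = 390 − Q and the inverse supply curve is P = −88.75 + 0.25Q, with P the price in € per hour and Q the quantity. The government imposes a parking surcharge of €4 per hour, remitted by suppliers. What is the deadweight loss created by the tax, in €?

Inverting to Q(P) form: Qd = 390 − P; Qs = 4P + 355.
Without the tax, 390 − P = 4P + 355 gives 5P = 35, so P* = €7 and Q* = 383.
With the tax collected from suppliers, supply shifts: Qs = 4(P − 4) + 355.
New equilibrium: buyers pay €10.2, suppliers receive €6.2, Q = 379.8. (Wedge: Pb − Ps = 4.)
Quantity falls by |ΔQ| = |383 − 379.8| = 3.2.
DWL = ½ · t · |ΔQ| = ½ · 4 · 3.2 = €6.4.

Deadweight loss = €6.4.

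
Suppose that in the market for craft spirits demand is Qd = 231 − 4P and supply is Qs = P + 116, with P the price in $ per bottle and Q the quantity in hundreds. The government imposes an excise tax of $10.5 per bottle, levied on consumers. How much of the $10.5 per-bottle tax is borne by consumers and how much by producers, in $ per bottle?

Consumers bear $2.1 per bottle; producers bear $8.4 per bottle.

Without the tax, 231 − 4P = P + 116 gives 5P = 115, so P* = $23 and Q* = 139.
With the tax collected from consumers, demand (in seller-price terms) shifts: Qd = 231 − 4(P + 10.5).
New equilibrium: consumers pay $25.1, producers receive $14.6, Q = 130.6. (Wedge: Pb − Ps = 10.5.)
Burden on consumers: $2.1; on producers: $8.4. (They sum to $10.5.)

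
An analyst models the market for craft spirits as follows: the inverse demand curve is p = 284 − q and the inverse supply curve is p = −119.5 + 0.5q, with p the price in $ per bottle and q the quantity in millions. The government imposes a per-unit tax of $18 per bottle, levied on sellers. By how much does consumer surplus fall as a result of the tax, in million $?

Consumer surplus falls by $3156 million.

Rewrite in direct form: qd = 284 − p and qs = 2p + 239.
Before the tax: set 284 − p = 2p + 239 → p* = $15, q* = 269.
With the tax collected from sellers, supply shifts: qs = 2(p − 18) + 239.
Solving gives q = 257 with buyers paying $27 and sellers receiving $9 (the $18 wedge).
ΔCS is the trapezoid between Q = 257 and Q = 269 of height $12: ½ · (269 + 257) · 12 = $3156.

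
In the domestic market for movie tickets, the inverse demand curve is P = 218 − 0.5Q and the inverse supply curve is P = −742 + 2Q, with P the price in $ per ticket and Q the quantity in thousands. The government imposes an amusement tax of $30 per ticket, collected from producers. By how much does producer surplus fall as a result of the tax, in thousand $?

Rewrite in direct form: Qd = 436 − 2P and Qs = 0.5P + 371.
Before the tax: set 436 − 2P = 0.5P + 371 → P* = $26, Q* = 384.
With the tax collected from producers, supply shifts: Qs = 0.5(P − 30) + 371.
Solving gives Q = 372 with buyers paying $32 and producers receiving $2 (the $30 wedge).
ΔPS is the trapezoid between Q = 372 and Q = 384 of height $24: ½ · (384 + 372) · 24 = $9072.

Producer surplus falls by $9072 thousand.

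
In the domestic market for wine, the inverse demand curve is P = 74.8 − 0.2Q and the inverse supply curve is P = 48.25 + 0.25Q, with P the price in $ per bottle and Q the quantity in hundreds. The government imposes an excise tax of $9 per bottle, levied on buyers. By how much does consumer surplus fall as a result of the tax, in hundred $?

Inverting to Q(P) form: Qd = 374 − 5P; Qs = 4P − 193.
Before the tax: set 374 − 5P = 4P − 193 → P* = $63, Q* = 59.
With the tax collected from buyers, demand (in seller-price terms) shifts: Qd = 374 − 5(P + 9).
Solving gives Q = 39 with buyers paying $67 and producers receiving $58 (the $9 wedge).
ΔCS is the trapezoid between Q = 39 and Q = 59 of height $4: ½ · (59 + 39) · 4 = $196.

Consumer surplus falls by $196 hundred.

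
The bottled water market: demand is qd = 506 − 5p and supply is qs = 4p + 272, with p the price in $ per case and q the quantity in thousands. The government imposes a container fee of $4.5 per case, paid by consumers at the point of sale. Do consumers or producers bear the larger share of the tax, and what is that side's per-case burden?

Before the tax: set 506 − 5p = 4p + 272 → p* = $26, q* = 376.
With the tax collected from consumers, demand (in seller-price terms) shifts: qd = 506 − 5(p + 4.5).
New equilibrium: consumers pay $28, producers receive $23.5, q = 366. (Wedge: pb − ps = 4.5.)
Per-case burden: consumers $2, producers $2.5.
Producers take the larger share because supply is less price-elastic here (demand slope 5 vs supply slope 4).
The less price-elastic side of the market bears the larger share of a per-unit tax.

Producers bear the larger share: $2.5 per case.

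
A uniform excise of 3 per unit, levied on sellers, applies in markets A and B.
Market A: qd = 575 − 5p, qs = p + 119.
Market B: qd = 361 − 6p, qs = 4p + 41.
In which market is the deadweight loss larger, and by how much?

Market B, by 7.05.

Market A: pre-tax p* = 76, q* = 195; post-tax q = 192.5; deadweight loss = 3.75.
Market B: pre-tax p* = 32, q* = 169; post-tax q = 161.8; deadweight loss = 10.8.
Difference: 3.75 vs 10.8 → market B is larger by 7.05.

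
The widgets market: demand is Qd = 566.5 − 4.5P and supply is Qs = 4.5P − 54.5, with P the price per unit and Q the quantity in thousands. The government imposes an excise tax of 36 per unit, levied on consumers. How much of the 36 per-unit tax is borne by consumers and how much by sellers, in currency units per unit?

Before the tax: set 566.5 − 4.5P = 4.5P − 54.5 → P* = 69, Q* = 256.
With the tax collected from consumers, demand (in seller-price terms) shifts: Qd = 566.5 − 4.5(P + 36).
New equilibrium: consumers pay 87, sellers receive 51, Q = 175. (Wedge: Pb − Ps = 36.)
Burden on consumers: 18; on sellers: 18. (They sum to 36.)
The less price-elastic side of the market bears the larger share of a per-unit tax.

Consumers bear 18 per unit; sellers bear 18 per unit.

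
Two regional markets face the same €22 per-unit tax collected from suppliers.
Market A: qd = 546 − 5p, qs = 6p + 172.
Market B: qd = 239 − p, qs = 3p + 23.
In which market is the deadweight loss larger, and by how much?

Market A: pre-tax p* = €34, q* = 376; post-tax q = 316; deadweight loss = €660.
Market B: pre-tax p* = €54, q* = 185; post-tax q = 168.5; deadweight loss = €181.5.
Difference: €660 vs €181.5 → market A is larger by €478.5.

Market A, by €478.5.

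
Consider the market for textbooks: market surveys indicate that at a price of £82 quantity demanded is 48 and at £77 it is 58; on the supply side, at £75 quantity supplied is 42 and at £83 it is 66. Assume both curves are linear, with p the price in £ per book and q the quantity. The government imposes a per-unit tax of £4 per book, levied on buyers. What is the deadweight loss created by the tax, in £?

Deadweight loss = £9.6.

Demand slope: (58 − 48)/(77 − 82) = -2, so qd = 212 − 2p.
Supply slope: (66 − 42)/(83 − 75) = 3, so qs = 3p − 183.
Before the tax: set 212 − 2p = 3p − 183 → p* = £79, q* = 54.
With the tax collected from buyers, demand (in seller-price terms) shifts: qd = 212 − 2(p + 4).
Solving gives q = 49.2 with buyers paying £81.4 and producers receiving £77.4 (the £4 wedge).
Quantity falls by |ΔQ| = |54 − 49.2| = 4.8.
DWL = ½ · t · |ΔQ| = ½ · 4 · 4.8 = £9.6.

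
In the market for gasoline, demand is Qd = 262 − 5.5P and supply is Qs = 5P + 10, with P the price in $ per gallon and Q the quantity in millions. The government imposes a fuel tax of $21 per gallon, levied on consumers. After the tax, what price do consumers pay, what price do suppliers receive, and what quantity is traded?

Before the tax: set 262 − 5.5P = 5P + 10 → P* = $24, Q* = 130.
With the tax collected from consumers, demand (in seller-price terms) shifts: Qd = 262 − 5.5(P + 21).
New equilibrium: consumers pay $34, suppliers receive $13, Q = 75. (Wedge: Pb − Ps = 21.)
The less price-elastic side of the market bears the larger share of a per-unit tax.

Consumers pay $34; suppliers receive $13; quantity = 75.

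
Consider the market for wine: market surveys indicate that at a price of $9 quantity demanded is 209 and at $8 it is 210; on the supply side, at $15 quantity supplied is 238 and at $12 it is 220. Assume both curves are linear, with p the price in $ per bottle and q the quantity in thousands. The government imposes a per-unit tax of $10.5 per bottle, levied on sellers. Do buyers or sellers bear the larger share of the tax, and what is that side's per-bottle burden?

Demand slope: (210 − 209)/(8 − 9) = -1, so qd = 218 − p.
Supply slope: (220 − 238)/(12 − 15) = 6, so qs = 6p + 148.
Before the tax: set 218 − p = 6p + 148 → p* = $10, q* = 208.
With the tax collected from sellers, supply shifts: qs = 6(p − 10.5) + 148.
New equilibrium: buyers pay $19, sellers receive $8.5, q = 199. (Wedge: pb − ps = 10.5.)
Per-bottle burden: buyers $9, sellers $1.5.
Buyers take the larger share because demand is less price-elastic here (demand slope 1 vs supply slope 6).
The less price-elastic side of the market bears the larger share of a per-unit tax.

Buyers bear the larger share: $9 per bottle.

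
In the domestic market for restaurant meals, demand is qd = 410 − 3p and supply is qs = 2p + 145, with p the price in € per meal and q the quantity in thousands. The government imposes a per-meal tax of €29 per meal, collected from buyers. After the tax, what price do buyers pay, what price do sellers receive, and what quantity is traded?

Buyers pay €64.6; sellers receive €35.6; quantity = 216.2.

Without the tax, 410 − 3p = 2p + 145 gives 5p = 265, so p* = €53 and q* = 251.
With the tax collected from buyers, demand (in seller-price terms) shifts: qd = 410 − 3(p + 29).
Solving gives q = 216.2 with buyers paying €64.6 and sellers receiving €35.6 (the €29 wedge).
The less price-elastic side of the market bears the larger share of a per-unit tax.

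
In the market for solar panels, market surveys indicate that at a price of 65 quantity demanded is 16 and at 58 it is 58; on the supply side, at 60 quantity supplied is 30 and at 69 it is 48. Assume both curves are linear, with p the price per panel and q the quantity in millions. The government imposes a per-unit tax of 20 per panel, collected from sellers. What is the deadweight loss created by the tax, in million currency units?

Demand slope: (58 − 16)/(58 − 65) = -6, so qd = 406 − 6p.
Supply slope: (48 − 30)/(69 − 60) = 2, so qs = 2p − 90.
Before the tax: set 406 − 6p = 2p − 90 → p* = 62, q* = 34.
With the tax collected from sellers, supply shifts: qs = 2(p − 20) − 90.
Solving gives q = 4 with consumers paying 67 and sellers receiving 47 (the 20 wedge).
Quantity falls by |ΔQ| = |34 − 4| = 30.
DWL = ½ · t · |ΔQ| = ½ · 20 · 30 = 300.

Deadweight loss = 300 million.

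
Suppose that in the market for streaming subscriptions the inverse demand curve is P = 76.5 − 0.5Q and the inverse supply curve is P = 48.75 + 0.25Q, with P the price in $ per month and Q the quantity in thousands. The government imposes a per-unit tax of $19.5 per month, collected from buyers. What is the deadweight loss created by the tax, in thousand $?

Rewrite in direct form: Qd = 153 − 2P and Qs = 4P − 195.
Without the tax, 153 − 2P = 4P − 195 gives 6P = 348, so P* = $58 and Q* = 37.
With the tax collected from buyers, demand (in seller-price terms) shifts: Qd = 153 − 2(P + 19.5).
Solving gives Q = 11 with buyers paying $71 and producers receiving $51.5 (the $19.5 wedge).
Quantity falls by |ΔQ| = |37 − 11| = 26.
DWL = ½ · t · |ΔQ| = ½ · 19.5 · 26 = $253.5.

Deadweight loss = $253.5 thousand.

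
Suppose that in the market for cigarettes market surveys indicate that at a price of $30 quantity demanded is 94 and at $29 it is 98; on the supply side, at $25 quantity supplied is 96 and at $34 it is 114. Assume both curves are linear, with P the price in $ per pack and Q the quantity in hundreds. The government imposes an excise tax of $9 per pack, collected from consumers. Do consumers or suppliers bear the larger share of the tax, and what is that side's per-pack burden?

Suppliers bear the larger share: $6 per pack.

Demand slope: (98 − 94)/(29 − 30) = -4, so Qd = 214 − 4P.
Supply slope: (114 − 96)/(34 − 25) = 2, so Qs = 2P + 46.
Before the tax: set 214 − 4P = 2P + 46 → P* = $28, Q* = 102.
With the tax collected from consumers, demand (in seller-price terms) shifts: Qd = 214 − 4(P + 9).
New equilibrium: consumers pay $31, suppliers receive $22, Q = 90. (Wedge: Pb − Ps = 9.)
Per-pack burden: consumers $3, suppliers $6.
Suppliers take the larger share because supply is less price-elastic here (demand slope 4 vs supply slope 2).
The less price-elastic side of the market bears the larger share of a per-unit tax.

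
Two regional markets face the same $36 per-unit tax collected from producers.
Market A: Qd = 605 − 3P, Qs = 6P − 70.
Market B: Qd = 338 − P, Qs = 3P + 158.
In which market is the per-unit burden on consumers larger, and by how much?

Market A: pre-tax P* = $75, Q* = 380; post-tax Q = 308; per-unit burden on consumers = $24.
Market B: pre-tax P* = $45, Q* = 293; post-tax Q = 266; per-unit burden on consumers = $27.
Difference: $24 vs $27 → market B is larger by $3.

Market B, by $3.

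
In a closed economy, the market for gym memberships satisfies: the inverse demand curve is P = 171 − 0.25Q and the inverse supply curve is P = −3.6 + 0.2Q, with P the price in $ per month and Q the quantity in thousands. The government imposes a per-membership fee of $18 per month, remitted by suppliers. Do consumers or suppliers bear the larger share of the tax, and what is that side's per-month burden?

Rewrite in direct form: Qd = 684 − 4P and Qs = 5P + 18.
Without the tax, 684 − 4P = 5P + 18 gives 9P = 666, so P* = $74 and Q* = 388.
With the tax collected from suppliers, supply shifts: Qs = 5(P − 18) + 18.
Solving gives Q = 348 with consumers paying $84 and suppliers receiving $66 (the $18 wedge).
Per-month burden: consumers $10, suppliers $8.
Consumers take the larger share because demand is less price-elastic here (demand slope 4 vs supply slope 5).
The less price-elastic side of the market bears the larger share of a per-unit tax.

Consumers bear the larger share: $10 per month.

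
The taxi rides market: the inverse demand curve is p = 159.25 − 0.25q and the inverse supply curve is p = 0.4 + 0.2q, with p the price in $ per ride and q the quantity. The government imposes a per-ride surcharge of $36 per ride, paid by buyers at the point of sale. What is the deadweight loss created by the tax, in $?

Deadweight loss = $1440.

Inverting to q(p) form: qd = 637 − 4p; qs = 5p − 2.
Before the tax: set 637 − 4p = 5p − 2 → p* = $71, q* = 353.
With the tax collected from buyers, demand (in seller-price terms) shifts: qd = 637 − 4(p + 36).
New equilibrium: buyers pay $91, sellers receive $55, q = 273. (Wedge: pb − ps = 36.)
Quantity falls by |ΔQ| = |353 − 273| = 80.
DWL = ½ · t · |ΔQ| = ½ · 36 · 80 = $1440.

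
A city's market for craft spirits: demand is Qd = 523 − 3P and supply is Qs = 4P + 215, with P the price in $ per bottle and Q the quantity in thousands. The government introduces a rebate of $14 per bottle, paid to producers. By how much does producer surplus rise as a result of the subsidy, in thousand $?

Without the subsidy, 523 − 3P = 4P + 215 gives 7P = 308, so P* = $44 and Q* = 391.
With a per-unit subsidy paid to producers, each receives P + 14 per unit sold, so supply becomes Qs = 4(P + 14) + 215.
Solving gives Q = 415 with buyers paying $36 and producers receiving $50 (the $14 wedge).
ΔPS is the trapezoid between Q = 415 and Q = 391 of height $6: ½ · (391 + 415) · 6 = $2418.

Producer surplus rises by $2418 thousand.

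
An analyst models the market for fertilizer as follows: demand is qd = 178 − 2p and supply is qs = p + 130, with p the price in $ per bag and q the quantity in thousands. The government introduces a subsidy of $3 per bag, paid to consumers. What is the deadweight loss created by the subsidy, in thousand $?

Deadweight loss = $3 thousand.

Without the subsidy, 178 − 2p = p + 130 gives 3p = 48, so p* = $16 and q* = 146.
With a per-unit subsidy paid to consumers, each effectively pays p − 3, so demand becomes qd = 178 − 2(p − 3).
New equilibrium: consumers pay $15, suppliers receive $18, q = 148. (Wedge: pb − ps = −3.)
Quantity rises by |ΔQ| = |146 − 148| = 2.
DWL = ½ · t · |ΔQ| = ½ · 3 · 2 = $3.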